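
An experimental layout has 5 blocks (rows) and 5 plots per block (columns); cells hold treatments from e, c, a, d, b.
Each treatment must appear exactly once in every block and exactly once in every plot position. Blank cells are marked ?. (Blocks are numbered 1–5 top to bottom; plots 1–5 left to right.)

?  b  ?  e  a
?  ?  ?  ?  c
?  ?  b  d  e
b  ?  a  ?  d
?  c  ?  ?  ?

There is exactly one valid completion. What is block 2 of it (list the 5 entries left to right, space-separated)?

a d e b c

Block 3, plot 2: block 3 has {e, d, b} and plot 2 has {c, b}, leaving only a.
Block 3, plot 1: block 3 has {e, a, d, b} and plot 1 has {b}, leaving only c.
Block 1, plot 1: block 1 has {e, a, b} and plot 1 has {c, b}, leaving only d.
Block 1, plot 3: block 1 has {e, a, d, b} and plot 3 has {a, b}, leaving only c.
Block 4, plot 2: block 4 has {a, d, b} and plot 2 has {c, a, b}, leaving only e.
Block 2, plot 2: block 2 has {c} and plot 2 has {e, c, a, b}, leaving only d.
Block 2, plot 3: block 2 has {c, d} and plot 3 has {c, a, b}, leaving only e.
Block 2, plot 1: block 2 has {e, c, d} and plot 1 has {c, d, b}, leaving only a.
Block 2, plot 4: block 2 has {e, c, a, d} and plot 4 has {e, d}, leaving only b.
So block 2 reads: a d e b c.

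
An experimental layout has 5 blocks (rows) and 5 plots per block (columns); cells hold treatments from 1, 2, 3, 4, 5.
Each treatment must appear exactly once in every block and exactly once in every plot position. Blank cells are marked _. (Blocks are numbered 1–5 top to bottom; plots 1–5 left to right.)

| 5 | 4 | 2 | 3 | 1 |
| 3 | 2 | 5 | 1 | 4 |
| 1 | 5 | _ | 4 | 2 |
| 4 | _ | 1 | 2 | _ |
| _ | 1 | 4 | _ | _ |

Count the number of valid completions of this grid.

Block 3, plot 3: eliminating its block and plot leaves {3}.
Block 4, plot 2: eliminating its block and plot leaves {3}.
Block 4, plot 5: eliminating its block and plot leaves {3, 5}.
Block 5, plot 1: eliminating its block and plot leaves {2}.
Block 5, plot 4: eliminating its block and plot leaves {5}.
Block 5, plot 5: eliminating its block and plot leaves {3, 5}.
Only one assignment across all blanks avoids any block or plot repeat, giving 1 completion.

1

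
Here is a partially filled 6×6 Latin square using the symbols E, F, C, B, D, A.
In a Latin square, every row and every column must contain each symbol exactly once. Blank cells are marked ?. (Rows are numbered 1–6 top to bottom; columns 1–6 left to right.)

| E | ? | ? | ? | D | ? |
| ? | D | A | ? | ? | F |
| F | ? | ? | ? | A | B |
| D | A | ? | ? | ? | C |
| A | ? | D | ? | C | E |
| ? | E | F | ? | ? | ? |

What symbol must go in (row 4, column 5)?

F

Row 1, column 6: row 1 has {E, D} and column 6 has {E, F, C, B}, leaving only A.
Row 3, column 2: row 3 has {F, B, A} and column 2 has {E, D, A}, leaving only C.
Row 3, column 3: row 3 has {F, C, B, A} and column 3 has {F, D, A}, leaving only E.
Row 3, column 4: row 3 has {E, F, C, B, A} and column 4 has {}, leaving only D.
Row 4, column 3: row 4 has {C, D, A} and column 3 has {E, F, D, A}, leaving only B.
Row 1, column 3: row 1 has {E, D, A} and column 3 has {E, F, B, D, A}, leaving only C.
Row 6, column 5: row 6 has {E, F} and column 5 has {C, D, A}, leaving only B.
Row 2, column 5: row 2 has {F, D, A} and column 5 has {C, B, D, A}, leaving only E.
Row 4 already has {C, B, D, A} and column 5 already has {E, C, B, D, A}, so row 4, column 5 must be F.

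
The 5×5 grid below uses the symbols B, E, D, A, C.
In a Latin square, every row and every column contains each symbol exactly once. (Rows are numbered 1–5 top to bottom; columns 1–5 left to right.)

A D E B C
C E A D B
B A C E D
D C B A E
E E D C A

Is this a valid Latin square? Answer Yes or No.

No

Column 2 contains E twice (at rows 2 and 5), so it is not a permutation.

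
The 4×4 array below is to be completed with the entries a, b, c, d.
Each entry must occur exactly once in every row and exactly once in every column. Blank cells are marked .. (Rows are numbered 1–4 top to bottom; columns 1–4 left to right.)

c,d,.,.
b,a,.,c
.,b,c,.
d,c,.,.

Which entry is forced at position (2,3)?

Row 2 already has {a, b, c} and column 3 already has {c}, so row 2, column 3 must be d.

d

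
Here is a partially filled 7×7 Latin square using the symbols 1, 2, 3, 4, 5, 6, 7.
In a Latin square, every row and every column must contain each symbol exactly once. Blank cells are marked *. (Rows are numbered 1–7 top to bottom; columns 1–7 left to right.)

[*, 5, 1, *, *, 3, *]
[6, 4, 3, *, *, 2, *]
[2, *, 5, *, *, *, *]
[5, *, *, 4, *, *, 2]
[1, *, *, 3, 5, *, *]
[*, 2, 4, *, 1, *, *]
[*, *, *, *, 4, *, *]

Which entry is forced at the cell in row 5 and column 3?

Row 2, column 5: row 2 has {2, 3, 4, 6} and column 5 has {1, 4, 5}, leaving only 7.
Row 5, column 3 is narrowed to {2, 6, 7}.
If it were 6, then row 5, column 7 would be left with no valid symbol.
If it were 7, then row 5, column 7 would be left with no valid symbol.
So row 5, column 3 must be 2.

2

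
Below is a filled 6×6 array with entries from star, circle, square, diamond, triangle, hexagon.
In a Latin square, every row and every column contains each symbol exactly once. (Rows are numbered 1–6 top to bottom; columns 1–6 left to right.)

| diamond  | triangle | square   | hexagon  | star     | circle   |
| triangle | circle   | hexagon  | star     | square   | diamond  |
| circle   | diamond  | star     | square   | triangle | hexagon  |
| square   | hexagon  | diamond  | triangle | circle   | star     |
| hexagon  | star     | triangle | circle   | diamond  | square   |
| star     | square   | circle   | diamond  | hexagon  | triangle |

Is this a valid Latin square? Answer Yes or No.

Each row is a permutation of the 6 symbols, and so is each column.

Yes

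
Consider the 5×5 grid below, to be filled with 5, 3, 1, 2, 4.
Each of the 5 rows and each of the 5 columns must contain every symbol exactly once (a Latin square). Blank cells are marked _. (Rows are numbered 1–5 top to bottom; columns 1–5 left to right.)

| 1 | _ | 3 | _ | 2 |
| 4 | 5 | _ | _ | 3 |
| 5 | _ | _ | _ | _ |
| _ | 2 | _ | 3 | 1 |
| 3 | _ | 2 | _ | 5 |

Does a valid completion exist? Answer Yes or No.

Row 4, column 1: row 4 together with column 1 already contain {5, 3, 1, 2, 4} — every symbol — so nothing can go there. The grid has no valid completion.

No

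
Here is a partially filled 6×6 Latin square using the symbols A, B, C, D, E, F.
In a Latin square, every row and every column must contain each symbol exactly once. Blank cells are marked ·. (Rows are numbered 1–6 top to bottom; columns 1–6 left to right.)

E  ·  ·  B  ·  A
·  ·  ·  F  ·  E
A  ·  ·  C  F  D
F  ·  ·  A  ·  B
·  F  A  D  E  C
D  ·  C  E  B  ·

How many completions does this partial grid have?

3

Row 1, column 2: eliminating its row and column leaves {C, D}.
Row 1, column 3: eliminating its row and column leaves {D, F}.
Row 1, column 5: eliminating its row and column leaves {C, D}.
Row 2, column 1: eliminating its row and column leaves {B, C}.
Row 2, column 2: eliminating its row and column leaves {A, B, C, D}.
Row 2, column 3: eliminating its row and column leaves {B, D}.
Row 2, column 5: eliminating its row and column leaves {A, C, D}.
Row 3, column 2: eliminating its row and column leaves {B, E}.
Row 3, column 3: eliminating its row and column leaves {B, E}.
Row 4, column 2: eliminating its row and column leaves {C, D, E}.
Row 4, column 3: eliminating its row and column leaves {D, E}.
Row 4, column 5: eliminating its row and column leaves {C, D}.
Row 5, column 1: eliminating its row and column leaves {B}.
Row 6, column 2: eliminating its row and column leaves {A}.
Row 6, column 6: eliminating its row and column leaves {F}.
Enumerating the assignments across these blanks that avoid any row or column repeat gives 3 completions.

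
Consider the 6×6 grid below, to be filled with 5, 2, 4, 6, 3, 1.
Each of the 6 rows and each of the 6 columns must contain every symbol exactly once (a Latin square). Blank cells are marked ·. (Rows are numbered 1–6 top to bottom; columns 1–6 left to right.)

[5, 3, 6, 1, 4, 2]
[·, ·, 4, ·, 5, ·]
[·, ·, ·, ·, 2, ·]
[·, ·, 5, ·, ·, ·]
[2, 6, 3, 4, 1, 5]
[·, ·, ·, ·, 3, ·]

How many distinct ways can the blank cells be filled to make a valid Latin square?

20

Row 2, column 1: eliminating its row and column leaves {6, 3, 1}.
Row 2, column 2: eliminating its row and column leaves {2, 1}.
Row 2, column 4: eliminating its row and column leaves {2, 6, 3}.
Row 2, column 6: eliminating its row and column leaves {6, 3, 1}.
Row 3, column 1: eliminating its row and column leaves {4, 6, 3, 1}.
Row 3, column 2: eliminating its row and column leaves {5, 4, 1}.
Row 3, column 3: eliminating its row and column leaves {1}.
Row 3, column 4: eliminating its row and column leaves {5, 6, 3}.
Row 3, column 6: eliminating its row and column leaves {4, 6, 3, 1}.
Row 4, column 1: eliminating its row and column leaves {4, 6, 3, 1}.
Row 4, column 2: eliminating its row and column leaves {2, 4, 1}.
Row 4, column 4: eliminating its row and column leaves {2, 6, 3}.
Row 4, column 5: eliminating its row and column leaves {6}.
Row 4, column 6: eliminating its row and column leaves {4, 6, 3, 1}.
Row 6, column 1: eliminating its row and column leaves {4, 6, 1}.
Row 6, column 2: eliminating its row and column leaves {5, 2, 4, 1}.
Row 6, column 3: eliminating its row and column leaves {2, 1}.
Row 6, column 4: eliminating its row and column leaves {5, 2, 6}.
Row 6, column 6: eliminating its row and column leaves {4, 6, 1}.
Enumerating the assignments across these blanks that avoid any row or column repeat gives 20 completions.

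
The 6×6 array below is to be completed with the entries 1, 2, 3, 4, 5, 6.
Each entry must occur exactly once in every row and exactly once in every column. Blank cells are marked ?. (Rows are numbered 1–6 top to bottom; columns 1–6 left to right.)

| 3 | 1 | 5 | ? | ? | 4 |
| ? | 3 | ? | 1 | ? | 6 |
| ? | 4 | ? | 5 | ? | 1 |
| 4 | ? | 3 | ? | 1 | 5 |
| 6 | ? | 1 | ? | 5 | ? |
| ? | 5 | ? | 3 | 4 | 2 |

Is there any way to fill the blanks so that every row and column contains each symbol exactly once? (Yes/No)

Row 2, column 5: row 2 has {1, 3, 6} and column 5 has {1, 4, 5}, so it must be 2.
Row 1, column 5: row 1 has {1, 3, 4, 5} and column 5 has {1, 2, 4, 5}, so it must be 6.
Row 1, column 4: row 1 has {1, 3, 4, 5, 6} and column 4 has {1, 3, 5}, so it must be 2.
Row 2, column 1: row 2 has {1, 2, 3, 6} and column 1 has {3, 4, 6}, so it must be 5.
Row 2, column 3: row 2 has {1, 2, 3, 5, 6} and column 3 has {1, 3, 5}, so it must be 4.
Row 3, column 1: row 3 has {1, 4, 5} and column 1 has {3, 4, 5, 6}, so it must be 2.
Row 3, column 3: row 3 has {1, 2, 4, 5} and column 3 has {1, 3, 4, 5}, so it must be 6.
Now row 6, column 3: row 6 together with column 3 already contain {1, 2, 3, 4, 5, 6} — every symbol — so nothing can go there. The grid has no valid completion.

No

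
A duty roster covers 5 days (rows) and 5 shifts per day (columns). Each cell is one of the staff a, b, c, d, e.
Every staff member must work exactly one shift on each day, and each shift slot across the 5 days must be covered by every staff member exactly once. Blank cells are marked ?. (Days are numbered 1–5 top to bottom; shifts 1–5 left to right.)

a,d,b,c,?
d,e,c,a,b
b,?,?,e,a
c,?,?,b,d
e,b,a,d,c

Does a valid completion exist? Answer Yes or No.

Yes

No day or shift among the givens repeats a symbol, and propagating forced cells runs into no contradiction.
One valid completion exists (for instance, a d b c e / d e c a b / b c d e a / c a e b d / e b a d c).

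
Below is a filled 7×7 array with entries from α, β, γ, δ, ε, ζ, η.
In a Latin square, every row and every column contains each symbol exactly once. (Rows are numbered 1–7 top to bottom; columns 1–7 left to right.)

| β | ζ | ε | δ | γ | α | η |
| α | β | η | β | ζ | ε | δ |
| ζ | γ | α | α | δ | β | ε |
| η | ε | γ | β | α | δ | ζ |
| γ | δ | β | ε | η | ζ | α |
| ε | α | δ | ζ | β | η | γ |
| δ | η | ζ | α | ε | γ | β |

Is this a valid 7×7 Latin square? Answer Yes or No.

No

Row 3 contains α twice (at columns 3 and 4); row 2 is also not a permutation.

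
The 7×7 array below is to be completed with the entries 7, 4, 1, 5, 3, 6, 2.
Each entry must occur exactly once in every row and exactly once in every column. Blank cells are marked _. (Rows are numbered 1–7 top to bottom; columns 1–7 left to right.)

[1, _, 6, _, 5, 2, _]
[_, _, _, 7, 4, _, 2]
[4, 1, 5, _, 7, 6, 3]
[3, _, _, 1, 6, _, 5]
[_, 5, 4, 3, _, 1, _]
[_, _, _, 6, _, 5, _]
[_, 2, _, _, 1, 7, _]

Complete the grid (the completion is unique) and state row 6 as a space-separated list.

Row 1, column 4: row 1 has {1, 5, 6, 2} and column 4 has {7, 1, 3, 6}, leaving only 4.
Row 1, column 7: row 1 has {4, 1, 5, 6, 2} and column 7 has {5, 3, 2}, leaving only 7.
Row 1, column 2: row 1 has {7, 4, 1, 5, 6, 2} and column 2 has {1, 5, 2}, leaving only 3.
Row 2, column 2: row 2 has {7, 4, 2} and column 2 has {1, 5, 3, 2}, leaving only 6.
Row 2, column 1: row 2 has {7, 4, 6, 2} and column 1 has {4, 1, 3}, leaving only 5.
Row 2, column 6: row 2 has {7, 4, 5, 6, 2} and column 6 has {7, 1, 5, 6, 2}, leaving only 3.
Row 2, column 3: row 2 has {7, 4, 5, 3, 6, 2} and column 3 has {4, 5, 6}, leaving only 1.
Row 3, column 4: row 3 has {7, 4, 1, 5, 3, 6} and column 4 has {7, 4, 1, 3, 6}, leaving only 2.
Row 4, column 6: row 4 has {1, 5, 3, 6} and column 6 has {7, 1, 5, 3, 6, 2}, leaving only 4.
Row 4, column 2: row 4 has {4, 1, 5, 3, 6} and column 2 has {1, 5, 3, 6, 2}, leaving only 7.
Row 6, column 2: row 6 has {5, 6} and column 2 has {7, 1, 5, 3, 6, 2}, leaving only 4.
Row 6, column 7: row 6 has {4, 5, 6} and column 7 has {7, 5, 3, 2}, leaving only 1.
Row 4, column 3: row 4 has {7, 4, 1, 5, 3, 6} and column 3 has {4, 1, 5, 6}, leaving only 2.
Row 5, column 5: row 5 has {4, 1, 5, 3} and column 5 has {7, 4, 1, 5, 6}, leaving only 2.
Row 6, column 5: row 6 has {4, 1, 5, 6} and column 5 has {7, 4, 1, 5, 6, 2}, leaving only 3.
Row 6, column 3: row 6 has {4, 1, 5, 3, 6} and column 3 has {4, 1, 5, 6, 2}, leaving only 7.
Row 6, column 1: row 6 has {7, 4, 1, 5, 3, 6} and column 1 has {4, 1, 5, 3}, leaving only 2.
So row 6 reads: 2 4 7 6 3 5 1.

2 4 7 6 3 5 1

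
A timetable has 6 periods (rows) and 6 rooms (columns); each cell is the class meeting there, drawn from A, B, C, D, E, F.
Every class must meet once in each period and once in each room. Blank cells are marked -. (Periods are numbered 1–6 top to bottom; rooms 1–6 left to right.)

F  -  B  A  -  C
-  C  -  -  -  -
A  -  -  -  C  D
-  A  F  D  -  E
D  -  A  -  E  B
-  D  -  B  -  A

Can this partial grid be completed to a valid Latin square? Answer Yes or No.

Yes

No period or room among the givens repeats a symbol, and propagating forced cells runs into no contradiction.
One valid completion exists (for instance, F E B A D C / B C D E A F / A B E F C D / C A F D B E / D F A C E B / E D C B F A).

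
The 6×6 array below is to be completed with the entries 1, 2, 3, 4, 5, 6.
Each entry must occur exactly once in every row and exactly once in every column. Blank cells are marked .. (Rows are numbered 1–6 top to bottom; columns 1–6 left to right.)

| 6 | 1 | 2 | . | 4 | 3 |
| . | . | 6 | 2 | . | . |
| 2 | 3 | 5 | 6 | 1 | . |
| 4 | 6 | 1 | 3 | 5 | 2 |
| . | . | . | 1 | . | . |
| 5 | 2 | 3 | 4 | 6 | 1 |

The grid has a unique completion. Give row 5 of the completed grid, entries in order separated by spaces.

3 5 4 1 2 6

Row 5, column 1: row 5 has {1} and column 1 has {2, 4, 5, 6}, leaving only 3.
Row 5, column 3: row 5 has {1, 3} and column 3 has {1, 2, 3, 5, 6}, leaving only 4.
Row 5, column 2: row 5 has {1, 3, 4} and column 2 has {1, 2, 3, 6}, leaving only 5.
Row 5, column 5: row 5 has {1, 3, 4, 5} and column 5 has {1, 4, 5, 6}, leaving only 2.
Row 5, column 6: row 5 has {1, 2, 3, 4, 5} and column 6 has {1, 2, 3}, leaving only 6.
So row 5 reads: 3 5 4 1 2 6.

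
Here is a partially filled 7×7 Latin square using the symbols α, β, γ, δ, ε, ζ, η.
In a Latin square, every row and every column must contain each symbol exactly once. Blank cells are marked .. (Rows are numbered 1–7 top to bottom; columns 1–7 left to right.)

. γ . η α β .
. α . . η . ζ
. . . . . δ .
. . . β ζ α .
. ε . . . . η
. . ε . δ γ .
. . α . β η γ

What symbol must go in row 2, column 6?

Row 2 already has {α, ζ, η} and column 6 already has {α, β, γ, δ, η}, so row 2, column 6 must be ε.

ε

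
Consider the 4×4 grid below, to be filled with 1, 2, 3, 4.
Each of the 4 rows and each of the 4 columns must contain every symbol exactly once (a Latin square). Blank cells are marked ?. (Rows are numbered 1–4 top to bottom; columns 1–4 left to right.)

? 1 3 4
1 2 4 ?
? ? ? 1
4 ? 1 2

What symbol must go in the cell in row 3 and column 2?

Row 1, column 1: row 1 has {1, 3, 4} and column 1 has {1, 4}, leaving only 2.
Row 2, column 4: row 2 has {1, 2, 4} and column 4 has {1, 2, 4}, leaving only 3.
Row 3, column 1: row 3 has {1} and column 1 has {1, 2, 4}, leaving only 3.
Row 3 already has {1, 3} and column 2 already has {1, 2}, so row 3, column 2 must be 4.

4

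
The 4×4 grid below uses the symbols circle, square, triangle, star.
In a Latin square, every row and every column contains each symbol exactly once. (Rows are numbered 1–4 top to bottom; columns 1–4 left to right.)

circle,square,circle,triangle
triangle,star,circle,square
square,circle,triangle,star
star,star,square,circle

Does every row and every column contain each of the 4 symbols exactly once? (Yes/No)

Row 1 contains circle twice (at columns 1 and 3); row 4 is also not a permutation.

No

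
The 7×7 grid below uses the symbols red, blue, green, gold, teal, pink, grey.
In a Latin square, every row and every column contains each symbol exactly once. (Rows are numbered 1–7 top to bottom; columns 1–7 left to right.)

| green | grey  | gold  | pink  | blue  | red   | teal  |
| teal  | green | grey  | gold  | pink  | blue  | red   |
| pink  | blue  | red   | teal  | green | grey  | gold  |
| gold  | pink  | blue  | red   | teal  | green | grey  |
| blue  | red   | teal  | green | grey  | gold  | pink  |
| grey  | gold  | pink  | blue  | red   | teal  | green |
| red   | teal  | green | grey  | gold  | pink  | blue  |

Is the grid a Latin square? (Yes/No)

Each row is a permutation of the 7 symbols, and so is each column.

Yes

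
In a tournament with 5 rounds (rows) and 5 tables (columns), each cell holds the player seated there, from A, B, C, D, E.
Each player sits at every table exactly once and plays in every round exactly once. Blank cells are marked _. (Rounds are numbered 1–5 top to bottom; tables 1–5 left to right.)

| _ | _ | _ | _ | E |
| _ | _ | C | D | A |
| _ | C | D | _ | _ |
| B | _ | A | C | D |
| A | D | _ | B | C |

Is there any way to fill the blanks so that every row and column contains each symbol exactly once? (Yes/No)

Round 1, table 3: round 1 has {E} and table 3 has {A, C, D}, so it must be B.
Round 1, table 2: round 1 has {B, E} and table 2 has {C, D}, so it must be A.
Now round 1, table 4: round 1 together with table 4 already contain {A, B, C, D, E} — every symbol — so nothing can go there. The grid has no valid completion.

No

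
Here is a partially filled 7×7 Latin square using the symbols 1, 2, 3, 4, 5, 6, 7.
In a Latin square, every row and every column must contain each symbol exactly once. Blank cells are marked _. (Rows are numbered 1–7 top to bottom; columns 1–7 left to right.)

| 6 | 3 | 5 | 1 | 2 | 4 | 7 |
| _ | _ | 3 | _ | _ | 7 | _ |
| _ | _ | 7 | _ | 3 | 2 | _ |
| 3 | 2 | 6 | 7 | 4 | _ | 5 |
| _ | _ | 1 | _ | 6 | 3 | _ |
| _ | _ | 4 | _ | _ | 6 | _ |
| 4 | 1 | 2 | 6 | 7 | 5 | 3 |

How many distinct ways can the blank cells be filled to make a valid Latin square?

8

Row 2, column 1: eliminating its row and column leaves {1, 2, 5}.
Row 2, column 2: eliminating its row and column leaves {4, 5, 6}.
Row 2, column 4: eliminating its row and column leaves {2, 4, 5}.
Row 2, column 5: eliminating its row and column leaves {1, 5}.
Row 2, column 7: eliminating its row and column leaves {1, 2, 4, 6}.
Row 3, column 1: eliminating its row and column leaves {1, 5}.
Row 3, column 2: eliminating its row and column leaves {4, 5, 6}.
Row 3, column 4: eliminating its row and column leaves {4, 5}.
Row 3, column 7: eliminating its row and column leaves {1, 4, 6}.
Row 4, column 6: eliminating its row and column leaves {1}.
Row 5, column 1: eliminating its row and column leaves {2, 5, 7}.
Row 5, column 2: eliminating its row and column leaves {4, 5, 7}.
Row 5, column 4: eliminating its row and column leaves {2, 4, 5}.
Row 5, column 7: eliminating its row and column leaves {2, 4}.
Row 6, column 1: eliminating its row and column leaves {1, 2, 5, 7}.
Row 6, column 2: eliminating its row and column leaves {5, 7}.
Row 6, column 4: eliminating its row and column leaves {2, 3, 5}.
Row 6, column 5: eliminating its row and column leaves {1, 5}.
Row 6, column 7: eliminating its row and column leaves {1, 2}.
Enumerating the assignments across these blanks that avoid any row or column repeat gives 8 completions.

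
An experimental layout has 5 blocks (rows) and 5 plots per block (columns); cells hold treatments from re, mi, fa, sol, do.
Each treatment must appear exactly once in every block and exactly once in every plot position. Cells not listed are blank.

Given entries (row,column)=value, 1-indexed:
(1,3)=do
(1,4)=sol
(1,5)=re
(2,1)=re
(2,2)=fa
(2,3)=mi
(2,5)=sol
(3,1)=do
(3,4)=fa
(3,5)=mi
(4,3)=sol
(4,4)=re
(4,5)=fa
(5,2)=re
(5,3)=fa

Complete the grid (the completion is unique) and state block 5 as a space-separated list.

sol re fa mi do

Block 5, plot 5: block 5 has {re, fa} and plot 5 has {re, mi, fa, sol}, leaving only do.
Block 5, plot 4: block 5 has {re, fa, do} and plot 4 has {re, fa, sol}, leaving only mi.
Block 5, plot 1: block 5 has {re, mi, fa, do} and plot 1 has {re, do}, leaving only sol.
So block 5 reads: sol re fa mi do.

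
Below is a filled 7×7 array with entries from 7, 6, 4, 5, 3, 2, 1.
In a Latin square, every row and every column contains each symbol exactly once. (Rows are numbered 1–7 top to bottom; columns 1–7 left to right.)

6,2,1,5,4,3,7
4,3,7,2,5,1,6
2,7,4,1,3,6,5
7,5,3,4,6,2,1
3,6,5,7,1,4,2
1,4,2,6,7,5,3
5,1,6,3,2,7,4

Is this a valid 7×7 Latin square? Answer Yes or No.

Each row is a permutation of the 7 symbols, and so is each column.

Yes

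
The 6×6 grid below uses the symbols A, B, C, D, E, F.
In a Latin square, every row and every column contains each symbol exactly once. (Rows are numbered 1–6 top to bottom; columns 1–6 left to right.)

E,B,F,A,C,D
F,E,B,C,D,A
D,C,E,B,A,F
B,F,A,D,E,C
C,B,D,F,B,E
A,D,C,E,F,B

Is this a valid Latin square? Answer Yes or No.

Row 5 contains B twice (at columns 2 and 5), so it is not a permutation.

No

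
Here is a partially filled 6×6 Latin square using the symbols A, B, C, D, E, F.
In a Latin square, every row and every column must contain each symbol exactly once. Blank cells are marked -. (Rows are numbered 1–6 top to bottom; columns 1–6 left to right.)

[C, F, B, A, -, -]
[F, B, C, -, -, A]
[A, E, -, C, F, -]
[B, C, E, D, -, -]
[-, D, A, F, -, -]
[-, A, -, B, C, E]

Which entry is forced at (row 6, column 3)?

Row 1, column 6: row 1 has {A, B, C, F} and column 6 has {A, E}, leaving only D.
Row 1, column 5: row 1 has {A, B, C, D, F} and column 5 has {C, F}, leaving only E.
Row 2, column 4: row 2 has {A, B, C, F} and column 4 has {A, B, C, D, F}, leaving only E.
Row 2, column 5: row 2 has {A, B, C, E, F} and column 5 has {C, E, F}, leaving only D.
Row 3, column 3: row 3 has {A, C, E, F} and column 3 has {A, B, C, E}, leaving only D.
Row 6 already has {A, B, C, E} and column 3 already has {A, B, C, D, E}, so row 6, column 3 must be F.

F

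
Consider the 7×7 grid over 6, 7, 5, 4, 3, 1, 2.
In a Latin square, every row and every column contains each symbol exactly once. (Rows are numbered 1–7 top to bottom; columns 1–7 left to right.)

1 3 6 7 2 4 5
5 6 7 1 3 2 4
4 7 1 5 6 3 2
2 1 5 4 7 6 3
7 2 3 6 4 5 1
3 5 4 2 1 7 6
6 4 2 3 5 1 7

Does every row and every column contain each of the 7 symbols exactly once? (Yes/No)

Yes

Each row is a permutation of the 7 symbols, and so is each column.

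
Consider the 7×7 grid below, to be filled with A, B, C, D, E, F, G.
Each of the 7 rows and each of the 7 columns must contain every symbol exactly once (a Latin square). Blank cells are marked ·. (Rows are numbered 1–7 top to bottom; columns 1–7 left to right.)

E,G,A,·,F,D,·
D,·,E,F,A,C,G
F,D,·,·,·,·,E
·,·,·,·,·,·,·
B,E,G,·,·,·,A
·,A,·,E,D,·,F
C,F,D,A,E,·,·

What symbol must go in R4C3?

F

Row 2, column 2: row 2 has {A, C, D, E, F, G} and column 2 has {A, D, E, F, G}, leaving only B.
Row 4, column 2: row 4 has {} and column 2 has {A, B, D, E, F, G}, leaving only C.
Row 5, column 5: row 5 has {A, B, E, G} and column 5 has {A, D, E, F}, leaving only C.
Row 5, column 4: row 5 has {A, B, C, E, G} and column 4 has {A, E, F}, leaving only D.
Row 5, column 6: row 5 has {A, B, C, D, E, G} and column 6 has {C, D}, leaving only F.
Row 6, column 1: row 6 has {A, D, E, F} and column 1 has {B, C, D, E, F}, leaving only G.
Row 4, column 1: row 4 has {C} and column 1 has {B, C, D, E, F, G}, leaving only A.
Row 6, column 6: row 6 has {A, D, E, F, G} and column 6 has {C, D, F}, leaving only B.
Row 6, column 3: row 6 has {A, B, D, E, F, G} and column 3 has {A, D, E, G}, leaving only C.
Row 3, column 3: row 3 has {D, E, F} and column 3 has {A, C, D, E, G}, leaving only B.
Row 4 already has {A, C} and column 3 already has {A, B, C, D, E, G}, so row 4, column 3 must be F.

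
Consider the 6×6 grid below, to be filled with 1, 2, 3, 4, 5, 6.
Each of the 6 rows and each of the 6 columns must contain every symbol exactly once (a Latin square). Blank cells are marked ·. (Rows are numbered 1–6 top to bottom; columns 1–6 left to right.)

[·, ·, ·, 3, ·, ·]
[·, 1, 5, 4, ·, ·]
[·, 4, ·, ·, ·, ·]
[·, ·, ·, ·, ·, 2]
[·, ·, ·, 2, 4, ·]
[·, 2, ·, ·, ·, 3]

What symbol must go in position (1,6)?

4

Row 2, column 6: row 2 has {1, 4, 5} and column 6 has {2, 3}, leaving only 6.
Row 1, column 6 is narrowed to {1, 4, 5}.
If it were 1, then row 5, column 6 would be left with no valid symbol.
If it were 5, then row 5, column 6 would be left with no valid symbol.
So row 1, column 6 must be 4.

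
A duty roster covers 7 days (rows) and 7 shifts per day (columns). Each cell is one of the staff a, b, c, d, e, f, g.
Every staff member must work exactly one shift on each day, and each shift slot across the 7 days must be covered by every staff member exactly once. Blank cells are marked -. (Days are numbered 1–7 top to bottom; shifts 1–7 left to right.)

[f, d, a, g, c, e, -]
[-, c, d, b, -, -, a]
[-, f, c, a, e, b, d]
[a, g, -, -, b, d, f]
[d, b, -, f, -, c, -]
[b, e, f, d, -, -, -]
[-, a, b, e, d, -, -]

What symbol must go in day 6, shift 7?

Day 1, shift 7: day 1 has {a, c, d, e, f, g} and shift 7 has {a, d, f}, leaving only b.
Day 3, shift 1: day 3 has {a, b, c, d, e, f} and shift 1 has {a, b, d, f}, leaving only g.
Day 2, shift 1: day 2 has {a, b, c, d} and shift 1 has {a, b, d, f, g}, leaving only e.
Day 4, shift 3: day 4 has {a, b, d, f, g} and shift 3 has {a, b, c, d, f}, leaving only e.
Day 4, shift 4: day 4 has {a, b, d, e, f, g} and shift 4 has {a, b, d, e, f, g}, leaving only c.
Day 5, shift 3: day 5 has {b, c, d, f} and shift 3 has {a, b, c, d, e, f}, leaving only g.
Day 5, shift 5: day 5 has {b, c, d, f, g} and shift 5 has {b, c, d, e}, leaving only a.
Day 5, shift 7: day 5 has {a, b, c, d, f, g} and shift 7 has {a, b, d, f}, leaving only e.
Day 6, shift 5: day 6 has {b, d, e, f} and shift 5 has {a, b, c, d, e}, leaving only g.
Day 6 already has {b, d, e, f, g} and shift 7 already has {a, b, d, e, f}, so day 6, shift 7 must be c.

c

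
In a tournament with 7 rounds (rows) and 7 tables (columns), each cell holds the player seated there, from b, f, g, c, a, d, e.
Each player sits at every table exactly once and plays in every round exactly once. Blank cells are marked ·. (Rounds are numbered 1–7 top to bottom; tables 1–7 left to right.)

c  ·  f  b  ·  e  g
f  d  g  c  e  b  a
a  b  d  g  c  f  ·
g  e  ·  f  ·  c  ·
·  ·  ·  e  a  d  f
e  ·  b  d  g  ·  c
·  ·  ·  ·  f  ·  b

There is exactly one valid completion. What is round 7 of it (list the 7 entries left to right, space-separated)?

d c e a f g b

Round 7, table 1: round 7 has {b, f} and table 1 has {f, g, c, a, e}, leaving only d.
Round 7, table 4: round 7 has {b, f, d} and table 4 has {b, f, g, c, d, e}, leaving only a.
Round 7, table 6: round 7 has {b, f, a, d} and table 6 has {b, f, c, d, e}, leaving only g.
Round 7, table 2: round 7 has {b, f, g, a, d} and table 2 has {b, d, e}, leaving only c.
Round 7, table 3: round 7 has {b, f, g, c, a, d} and table 3 has {b, f, g, d}, leaving only e.
So round 7 reads: d c e a f g b.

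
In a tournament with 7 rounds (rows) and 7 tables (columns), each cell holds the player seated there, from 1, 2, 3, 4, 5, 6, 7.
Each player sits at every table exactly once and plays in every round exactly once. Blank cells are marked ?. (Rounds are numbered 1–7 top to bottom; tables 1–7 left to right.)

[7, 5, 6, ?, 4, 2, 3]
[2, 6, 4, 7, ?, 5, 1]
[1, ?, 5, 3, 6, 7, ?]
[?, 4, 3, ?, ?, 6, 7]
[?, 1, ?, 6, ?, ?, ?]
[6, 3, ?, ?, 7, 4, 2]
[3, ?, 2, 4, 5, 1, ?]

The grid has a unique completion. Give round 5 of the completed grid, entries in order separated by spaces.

Round 5, table 3: round 5 has {1, 6} and table 3 has {2, 3, 4, 5, 6}, leaving only 7.
Round 5, table 6: round 5 has {1, 6, 7} and table 6 has {1, 2, 4, 5, 6, 7}, leaving only 3.
Round 5, table 5: round 5 has {1, 3, 6, 7} and table 5 has {4, 5, 6, 7}, leaving only 2.
Round 1, table 4: round 1 has {2, 3, 4, 5, 6, 7} and table 4 has {3, 4, 6, 7}, leaving only 1.
Round 2, table 5: round 2 has {1, 2, 4, 5, 6, 7} and table 5 has {2, 4, 5, 6, 7}, leaving only 3.
Round 3, table 2: round 3 has {1, 3, 5, 6, 7} and table 2 has {1, 3, 4, 5, 6}, leaving only 2.
Round 3, table 7: round 3 has {1, 2, 3, 5, 6, 7} and table 7 has {1, 2, 3, 7}, leaving only 4.
Round 5, table 7: round 5 has {1, 2, 3, 6, 7} and table 7 has {1, 2, 3, 4, 7}, leaving only 5.
Round 5, table 1: round 5 has {1, 2, 3, 5, 6, 7} and table 1 has {1, 2, 3, 6, 7}, leaving only 4.
So round 5 reads: 4 1 7 6 2 3 5.

4 1 7 6 2 3 5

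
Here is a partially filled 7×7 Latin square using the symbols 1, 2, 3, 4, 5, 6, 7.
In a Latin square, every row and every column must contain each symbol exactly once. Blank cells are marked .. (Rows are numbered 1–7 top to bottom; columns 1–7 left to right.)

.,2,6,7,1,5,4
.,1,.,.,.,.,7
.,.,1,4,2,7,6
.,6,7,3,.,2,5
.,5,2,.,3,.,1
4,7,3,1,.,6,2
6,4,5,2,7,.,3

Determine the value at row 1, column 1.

3

Row 1 already has {1, 2, 4, 5, 6, 7} and column 1 already has {4, 6}, so row 1, column 1 must be 3.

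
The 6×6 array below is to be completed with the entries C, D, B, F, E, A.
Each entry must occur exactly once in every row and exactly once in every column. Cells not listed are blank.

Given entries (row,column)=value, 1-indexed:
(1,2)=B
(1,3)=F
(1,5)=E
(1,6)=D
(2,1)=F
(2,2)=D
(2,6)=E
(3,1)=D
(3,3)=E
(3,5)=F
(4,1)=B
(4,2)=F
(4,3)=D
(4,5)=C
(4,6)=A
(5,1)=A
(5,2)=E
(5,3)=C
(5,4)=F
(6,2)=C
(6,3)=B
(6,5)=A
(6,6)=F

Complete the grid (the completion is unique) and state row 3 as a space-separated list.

Row 3, column 2: row 3 has {D, F, E} and column 2 has {C, D, B, F, E}, leaving only A.
Row 1, column 1: row 1 has {D, B, F, E} and column 1 has {D, B, F, A}, leaving only C.
Row 1, column 4: row 1 has {C, D, B, F, E} and column 4 has {F}, leaving only A.
Row 2, column 3: row 2 has {D, F, E} and column 3 has {C, D, B, F, E}, leaving only A.
Row 2, column 5: row 2 has {D, F, E, A} and column 5 has {C, F, E, A}, leaving only B.
Row 2, column 4: row 2 has {D, B, F, E, A} and column 4 has {F, A}, leaving only C.
Row 3, column 4: row 3 has {D, F, E, A} and column 4 has {C, F, A}, leaving only B.
Row 3, column 6: row 3 has {D, B, F, E, A} and column 6 has {D, F, E, A}, leaving only C.
So row 3 reads: D A E B F C.

D A E B F C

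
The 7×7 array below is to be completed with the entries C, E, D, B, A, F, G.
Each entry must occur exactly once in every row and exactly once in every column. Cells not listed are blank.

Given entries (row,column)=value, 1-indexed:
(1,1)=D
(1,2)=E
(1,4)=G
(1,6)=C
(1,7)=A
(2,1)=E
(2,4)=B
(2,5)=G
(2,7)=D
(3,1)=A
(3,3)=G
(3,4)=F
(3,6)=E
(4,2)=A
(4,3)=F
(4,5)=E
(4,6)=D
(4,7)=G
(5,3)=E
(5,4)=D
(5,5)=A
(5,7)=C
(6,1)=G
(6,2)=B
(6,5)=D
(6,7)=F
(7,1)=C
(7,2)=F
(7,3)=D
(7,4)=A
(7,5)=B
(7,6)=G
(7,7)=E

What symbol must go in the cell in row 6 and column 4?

E

Row 1, column 3: row 1 has {C, E, D, A, G} and column 3 has {E, D, F, G}, leaving only B.
Row 1, column 5: row 1 has {C, E, D, B, A, G} and column 5 has {E, D, B, A, G}, leaving only F.
Row 2, column 2: row 2 has {E, D, B, G} and column 2 has {E, B, A, F}, leaving only C.
Row 2, column 3: row 2 has {C, E, D, B, G} and column 3 has {E, D, B, F, G}, leaving only A.
Row 2, column 6: row 2 has {C, E, D, B, A, G} and column 6 has {C, E, D, G}, leaving only F.
Row 3, column 2: row 3 has {E, A, F, G} and column 2 has {C, E, B, A, F}, leaving only D.
Row 3, column 5: row 3 has {E, D, A, F, G} and column 5 has {E, D, B, A, F, G}, leaving only C.
Row 3, column 7: row 3 has {C, E, D, A, F, G} and column 7 has {C, E, D, A, F, G}, leaving only B.
Row 4, column 1: row 4 has {E, D, A, F, G} and column 1 has {C, E, D, A, G}, leaving only B.
Row 4, column 4: row 4 has {E, D, B, A, F, G} and column 4 has {D, B, A, F, G}, leaving only C.
Row 6 already has {D, B, F, G} and column 4 already has {C, D, B, A, F, G}, so row 6, column 4 must be E.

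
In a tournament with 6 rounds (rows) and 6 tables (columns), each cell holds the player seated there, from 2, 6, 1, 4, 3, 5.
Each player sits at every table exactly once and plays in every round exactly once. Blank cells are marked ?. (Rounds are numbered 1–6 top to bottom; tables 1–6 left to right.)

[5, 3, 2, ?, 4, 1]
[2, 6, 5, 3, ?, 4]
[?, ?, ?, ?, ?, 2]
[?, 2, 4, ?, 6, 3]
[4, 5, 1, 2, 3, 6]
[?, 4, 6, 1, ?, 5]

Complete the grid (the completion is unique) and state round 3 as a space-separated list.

Round 3, table 2: round 3 has {2} and table 2 has {2, 6, 4, 3, 5}, leaving only 1.
Round 3, table 3: round 3 has {2, 1} and table 3 has {2, 6, 1, 4, 5}, leaving only 3.
Round 3, table 1: round 3 has {2, 1, 3} and table 1 has {2, 4, 5}, leaving only 6.
Round 3, table 5: round 3 has {2, 6, 1, 3} and table 5 has {6, 4, 3}, leaving only 5.
Round 3, table 4: round 3 has {2, 6, 1, 3, 5} and table 4 has {2, 1, 3}, leaving only 4.
So round 3 reads: 6 1 3 4 5 2.

6 1 3 4 5 2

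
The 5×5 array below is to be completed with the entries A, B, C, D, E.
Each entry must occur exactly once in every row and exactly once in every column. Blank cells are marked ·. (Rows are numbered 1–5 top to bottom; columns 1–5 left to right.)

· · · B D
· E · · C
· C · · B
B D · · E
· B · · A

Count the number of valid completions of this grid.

Row 1, column 1: eliminating its row and column leaves {A, C, E}.
Row 1, column 2: eliminating its row and column leaves {A}.
Row 1, column 3: eliminating its row and column leaves {A, C, E}.
Row 2, column 1: eliminating its row and column leaves {A, D}.
Row 2, column 3: eliminating its row and column leaves {A, B, D}.
Row 2, column 4: eliminating its row and column leaves {A, D}.
Row 3, column 1: eliminating its row and column leaves {A, D, E}.
Row 3, column 3: eliminating its row and column leaves {A, D, E}.
Row 3, column 4: eliminating its row and column leaves {A, D, E}.
Row 4, column 3: eliminating its row and column leaves {A, C}.
Row 4, column 4: eliminating its row and column leaves {A, C}.
Row 5, column 1: eliminating its row and column leaves {C, D, E}.
Row 5, column 3: eliminating its row and column leaves {C, D, E}.
Row 5, column 4: eliminating its row and column leaves {C, D, E}.
Enumerating the assignments across these blanks that avoid any row or column repeat gives 6 completions.

6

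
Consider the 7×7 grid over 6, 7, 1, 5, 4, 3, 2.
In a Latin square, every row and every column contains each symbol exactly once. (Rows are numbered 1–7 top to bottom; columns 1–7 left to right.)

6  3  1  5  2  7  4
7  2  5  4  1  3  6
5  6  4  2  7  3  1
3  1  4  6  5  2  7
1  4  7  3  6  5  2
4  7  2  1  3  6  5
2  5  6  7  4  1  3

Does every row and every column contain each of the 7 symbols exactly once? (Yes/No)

No

Every row is a permutation, but column 6 contains 3 twice (at rows 2 and 3).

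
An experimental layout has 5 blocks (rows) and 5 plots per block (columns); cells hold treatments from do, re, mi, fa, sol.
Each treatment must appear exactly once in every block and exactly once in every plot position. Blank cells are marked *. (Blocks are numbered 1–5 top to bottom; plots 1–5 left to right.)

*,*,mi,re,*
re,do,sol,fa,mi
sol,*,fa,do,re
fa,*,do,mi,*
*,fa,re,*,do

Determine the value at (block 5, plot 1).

mi

Block 5 already has {do, re, fa} and plot 1 already has {re, fa, sol}, so block 5, plot 1 must be mi.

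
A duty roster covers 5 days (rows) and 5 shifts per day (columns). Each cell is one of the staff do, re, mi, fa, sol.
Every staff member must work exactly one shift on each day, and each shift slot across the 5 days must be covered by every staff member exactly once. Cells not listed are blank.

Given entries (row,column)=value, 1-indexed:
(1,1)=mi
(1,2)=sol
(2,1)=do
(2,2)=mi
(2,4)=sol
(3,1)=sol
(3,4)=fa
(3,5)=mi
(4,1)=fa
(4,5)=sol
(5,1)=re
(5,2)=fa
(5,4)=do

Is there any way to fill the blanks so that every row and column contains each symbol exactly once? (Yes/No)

No

Day 5, shift 5: day 5 together with shift 5 already contain {do, re, mi, fa, sol} — every symbol — so nothing can go there. The grid has no valid completion.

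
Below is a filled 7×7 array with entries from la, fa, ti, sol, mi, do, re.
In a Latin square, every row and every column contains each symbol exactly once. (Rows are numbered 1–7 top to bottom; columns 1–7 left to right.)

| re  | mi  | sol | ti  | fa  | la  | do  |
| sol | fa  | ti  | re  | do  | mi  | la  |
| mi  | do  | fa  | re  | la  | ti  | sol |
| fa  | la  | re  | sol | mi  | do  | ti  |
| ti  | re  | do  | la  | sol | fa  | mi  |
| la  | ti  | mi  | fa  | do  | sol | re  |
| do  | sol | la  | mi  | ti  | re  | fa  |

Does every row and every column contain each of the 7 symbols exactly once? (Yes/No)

Every row is a permutation, but column 5 contains do twice (at rows 2 and 6).

No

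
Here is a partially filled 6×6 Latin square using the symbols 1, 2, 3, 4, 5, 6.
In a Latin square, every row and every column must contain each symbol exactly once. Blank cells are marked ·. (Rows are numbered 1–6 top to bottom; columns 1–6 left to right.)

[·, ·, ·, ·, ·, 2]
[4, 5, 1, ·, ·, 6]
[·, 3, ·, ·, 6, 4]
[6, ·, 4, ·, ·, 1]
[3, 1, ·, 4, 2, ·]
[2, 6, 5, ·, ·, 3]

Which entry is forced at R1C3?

Row 1, column 2: row 1 has {2} and column 2 has {1, 3, 5, 6}, leaving only 4.
Row 2, column 5: row 2 has {1, 4, 5, 6} and column 5 has {2, 6}, leaving only 3.
Row 2, column 4: row 2 has {1, 3, 4, 5, 6} and column 4 has {4}, leaving only 2.
Row 3, column 3: row 3 has {3, 4, 6} and column 3 has {1, 4, 5}, leaving only 2.
Row 4, column 2: row 4 has {1, 4, 6} and column 2 has {1, 3, 4, 5, 6}, leaving only 2.
Row 4, column 5: row 4 has {1, 2, 4, 6} and column 5 has {2, 3, 6}, leaving only 5.
Row 1, column 5: row 1 has {2, 4} and column 5 has {2, 3, 5, 6}, leaving only 1.
Row 1, column 1: row 1 has {1, 2, 4} and column 1 has {2, 3, 4, 6}, leaving only 5.
Row 3, column 1: row 3 has {2, 3, 4, 6} and column 1 has {2, 3, 4, 5, 6}, leaving only 1.
Row 3, column 4: row 3 has {1, 2, 3, 4, 6} and column 4 has {2, 4}, leaving only 5.
Row 4, column 4: row 4 has {1, 2, 4, 5, 6} and column 4 has {2, 4, 5}, leaving only 3.
Row 1, column 4: row 1 has {1, 2, 4, 5} and column 4 has {2, 3, 4, 5}, leaving only 6.
Row 1 already has {1, 2, 4, 5, 6} and column 3 already has {1, 2, 4, 5}, so row 1, column 3 must be 3.

3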